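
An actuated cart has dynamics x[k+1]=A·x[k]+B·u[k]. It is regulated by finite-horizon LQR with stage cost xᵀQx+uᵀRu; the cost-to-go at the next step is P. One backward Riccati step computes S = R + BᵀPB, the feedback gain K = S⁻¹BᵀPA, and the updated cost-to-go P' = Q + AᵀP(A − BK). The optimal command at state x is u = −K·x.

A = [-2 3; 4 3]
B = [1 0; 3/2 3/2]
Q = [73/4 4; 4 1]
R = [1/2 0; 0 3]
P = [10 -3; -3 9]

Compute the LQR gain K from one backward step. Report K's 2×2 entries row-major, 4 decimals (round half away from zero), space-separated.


BᵀP = [5.5000 10.5000; -4.5000 13.5000]
S = R + BᵀPB = [1/2 0; 0 3] + [21.2500 15.7500; 15.7500 20.2500] = [21.7500 15.7500; 15.7500 23.2500]
BᵀPA = [31.0000 48.0000; 63.0000 27.0000]
K = S⁻¹·BᵀPA = [-1.0539 2.6812; 3.4236 -0.6550]
A−BK = [-0.9461 0.3188; 0.4454 -0.0393]
AᵀP(A−BK) = [48.9840 -11.8515; -11.8515 5.9869]
P' = Q + AᵀP(A−BK) = [67.2340 -7.8515; -7.8515 6.9869]
tr(P') = 74.2209

-1.0539 2.6812 3.4236 -0.6550


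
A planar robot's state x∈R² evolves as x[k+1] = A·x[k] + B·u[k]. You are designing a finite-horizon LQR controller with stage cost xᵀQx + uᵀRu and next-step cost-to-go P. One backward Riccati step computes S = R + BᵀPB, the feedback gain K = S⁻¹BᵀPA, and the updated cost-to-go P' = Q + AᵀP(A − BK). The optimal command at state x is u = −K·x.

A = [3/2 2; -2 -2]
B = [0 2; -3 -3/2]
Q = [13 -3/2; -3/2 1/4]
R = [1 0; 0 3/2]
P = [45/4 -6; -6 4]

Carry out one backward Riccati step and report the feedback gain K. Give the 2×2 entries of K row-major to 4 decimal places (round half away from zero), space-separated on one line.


BᵀP = [18.0000 -12.0000; 31.5000 -18.0000]
S = R + BᵀPB = [1 0; 0 3/2] + [36.0000 54.0000; 54.0000 90.0000] = [37.0000 54.0000; 54.0000 91.5000]
BᵀPA = [51.0000 60.0000; 83.2500 99.0000]
K = S⁻¹·BᵀPA = [0.3642 0.3067; 0.6949 0.9010]
A−BK = [0.1102 0.1981; 0.1350 0.2716]
AᵀP(A−BK) = [0.8880 1.1030; 1.1030 1.4026]
P' = Q + AᵀP(A−BK) = [13.8880 -0.3970; -0.3970 1.6526]
tr(P') = 15.5405

0.3642 0.3067 0.6949 0.9010


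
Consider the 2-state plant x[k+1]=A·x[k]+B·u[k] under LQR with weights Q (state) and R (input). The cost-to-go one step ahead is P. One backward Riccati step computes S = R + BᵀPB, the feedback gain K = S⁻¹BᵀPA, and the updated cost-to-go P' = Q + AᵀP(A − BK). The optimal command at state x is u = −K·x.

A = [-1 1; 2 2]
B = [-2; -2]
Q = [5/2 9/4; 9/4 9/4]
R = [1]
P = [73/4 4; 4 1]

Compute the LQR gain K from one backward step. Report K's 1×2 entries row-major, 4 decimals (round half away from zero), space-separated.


0.2227 -0.5864

BᵀP = [-44.5000 -10.0000]
S = R + BᵀPB = [1] + [109.0000] = [110.0000]
BᵀPA = [24.5000 -64.5000]
K = S⁻¹·BᵀPA = [0.2227 -0.5864]
A−BK = [-0.5545 -0.1727; 2.4455 0.8273]
AᵀP(A−BK) = [0.7932 0.1159; 0.1159 0.4295]
P' = Q + AᵀP(A−BK) = [3.2932 2.3659; 2.3659 2.6795]
tr(P') = 5.9727


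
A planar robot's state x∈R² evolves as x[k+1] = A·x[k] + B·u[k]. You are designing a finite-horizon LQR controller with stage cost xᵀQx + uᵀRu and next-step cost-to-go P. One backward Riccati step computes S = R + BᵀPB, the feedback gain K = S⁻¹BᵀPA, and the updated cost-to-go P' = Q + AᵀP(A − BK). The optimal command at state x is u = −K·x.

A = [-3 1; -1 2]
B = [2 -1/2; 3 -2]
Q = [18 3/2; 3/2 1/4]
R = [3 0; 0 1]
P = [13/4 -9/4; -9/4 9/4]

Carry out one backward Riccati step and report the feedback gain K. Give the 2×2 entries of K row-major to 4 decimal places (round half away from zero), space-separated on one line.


-0.8264 0.2516 -1.4045 -0.4395

BᵀP = [-0.2500 2.2500; 2.8750 -3.3750]
S = R + BᵀPB = [3 0; 0 1] + [6.2500 -4.3750; -4.3750 5.3125] = [9.2500 -4.3750; -4.3750 6.3125]
BᵀPA = [-1.5000 4.2500; -5.2500 -3.8750]
K = S⁻¹·BᵀPA = [-0.8264 0.2516; -1.4045 -0.4395]
A−BK = [-2.0494 0.2771; -1.3296 0.3662]
AᵀP(A−BK) = [9.3869 -0.4299; -0.4299 0.4777]
P' = Q + AᵀP(A−BK) = [27.3869 1.0701; 1.0701 0.7277]
tr(P') = 28.1146


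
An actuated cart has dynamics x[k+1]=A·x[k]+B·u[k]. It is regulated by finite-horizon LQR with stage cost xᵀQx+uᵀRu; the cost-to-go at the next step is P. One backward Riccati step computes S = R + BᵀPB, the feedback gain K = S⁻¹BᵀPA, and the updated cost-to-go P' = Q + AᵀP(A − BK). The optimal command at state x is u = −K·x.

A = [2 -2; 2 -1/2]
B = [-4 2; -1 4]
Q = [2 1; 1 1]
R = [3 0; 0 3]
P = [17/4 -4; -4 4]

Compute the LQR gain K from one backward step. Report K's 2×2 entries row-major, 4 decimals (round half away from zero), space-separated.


BᵀP = [-13.0000 12.0000; -7.5000 8.0000]
S = R + BᵀPB = [3 0; 0 3] + [40.0000 22.0000; 22.0000 17.0000] = [43.0000 22.0000; 22.0000 20.0000]
BᵀPA = [-2.0000 20.0000; 1.0000 11.0000]
K = S⁻¹·BᵀPA = [-0.1649 0.4202; 0.2314 0.0878]
A−BK = [0.8777 -0.4947; 0.9096 -0.4309]
AᵀP(A−BK) = [0.4388 -0.2473; -0.2473 0.6303]
P' = Q + AᵀP(A−BK) = [2.4388 0.7527; 0.7527 1.6303]
tr(P') = 4.0691

-0.1649 0.4202 0.2314 0.0878


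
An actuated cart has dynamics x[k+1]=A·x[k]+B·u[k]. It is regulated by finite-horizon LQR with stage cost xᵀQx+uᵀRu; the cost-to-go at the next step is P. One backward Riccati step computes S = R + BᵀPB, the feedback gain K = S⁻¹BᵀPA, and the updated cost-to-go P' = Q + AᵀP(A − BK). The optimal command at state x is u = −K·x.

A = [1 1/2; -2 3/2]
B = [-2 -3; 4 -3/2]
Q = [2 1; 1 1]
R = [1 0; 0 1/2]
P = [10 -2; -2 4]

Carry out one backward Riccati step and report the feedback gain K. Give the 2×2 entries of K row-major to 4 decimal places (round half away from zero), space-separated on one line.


-0.4951 0.2464 -0.0033 -0.3289

BᵀP = [-28.0000 20.0000; -27.0000 0.0000]
S = R + BᵀPB = [1 0; 0 1/2] + [136.0000 54.0000; 54.0000 81.0000] = [137.0000 54.0000; 54.0000 81.5000]
BᵀPA = [-68.0000 16.0000; -27.0000 -13.5000]
K = S⁻¹·BᵀPA = [-0.4951 0.2464; -0.0033 -0.3289]
A−BK = [0.0001 0.0061; -0.0247 0.0208]
AᵀP(A−BK) = [0.2475 -0.1232; -0.1232 0.1164]
P' = Q + AᵀP(A−BK) = [2.2475 0.8768; 0.8768 1.1164]
tr(P') = 3.3640


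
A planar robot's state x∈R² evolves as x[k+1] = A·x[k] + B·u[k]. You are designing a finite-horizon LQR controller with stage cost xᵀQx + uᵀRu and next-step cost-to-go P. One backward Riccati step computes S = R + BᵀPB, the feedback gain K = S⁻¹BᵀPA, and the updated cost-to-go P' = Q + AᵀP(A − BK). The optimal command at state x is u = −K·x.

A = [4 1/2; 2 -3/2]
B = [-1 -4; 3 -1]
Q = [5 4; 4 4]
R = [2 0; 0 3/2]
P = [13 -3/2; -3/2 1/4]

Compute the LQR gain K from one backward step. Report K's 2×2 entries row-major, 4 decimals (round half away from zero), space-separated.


BᵀP = [-17.5000 2.2500; -50.5000 5.7500]
S = R + BᵀPB = [2 0; 0 3/2] + [24.2500 67.7500; 67.7500 196.2500] = [26.2500 67.7500; 67.7500 197.7500]
BᵀPA = [-65.5000 -12.1250; -190.5000 -33.8750]
K = S⁻¹·BᵀPA = [-0.0770 -0.1709; -0.9370 -0.1128]
A−BK = [0.1752 -0.1219; 1.2939 -1.1001]
AᵀP(A−BK) = [1.4662 0.0770; 0.0770 0.1709]
P' = Q + AᵀP(A−BK) = [6.4662 4.0770; 4.0770 4.1709]
tr(P') = 10.6371

-0.0770 -0.1709 -0.9370 -0.1128


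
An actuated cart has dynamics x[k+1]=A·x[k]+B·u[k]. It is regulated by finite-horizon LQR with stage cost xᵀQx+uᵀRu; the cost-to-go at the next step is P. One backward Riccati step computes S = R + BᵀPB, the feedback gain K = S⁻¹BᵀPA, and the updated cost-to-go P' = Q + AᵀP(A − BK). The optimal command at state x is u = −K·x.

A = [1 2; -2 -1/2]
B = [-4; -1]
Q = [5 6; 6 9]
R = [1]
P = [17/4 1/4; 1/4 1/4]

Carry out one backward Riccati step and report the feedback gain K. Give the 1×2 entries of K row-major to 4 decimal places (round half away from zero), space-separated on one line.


-0.2070 -0.4754

BᵀP = [-17.2500 -1.2500]
S = R + BᵀPB = [1] + [70.2500] = [71.2500]
BᵀPA = [-14.7500 -33.8750]
K = S⁻¹·BᵀPA = [-0.2070 -0.4754]
A−BK = [0.1719 0.0982; -2.2070 -0.9754]
AᵀP(A−BK) = [1.1965 0.6123; 0.6123 0.4570]
P' = Q + AᵀP(A−BK) = [6.1965 6.6123; 6.6123 9.4570]
tr(P') = 15.6535


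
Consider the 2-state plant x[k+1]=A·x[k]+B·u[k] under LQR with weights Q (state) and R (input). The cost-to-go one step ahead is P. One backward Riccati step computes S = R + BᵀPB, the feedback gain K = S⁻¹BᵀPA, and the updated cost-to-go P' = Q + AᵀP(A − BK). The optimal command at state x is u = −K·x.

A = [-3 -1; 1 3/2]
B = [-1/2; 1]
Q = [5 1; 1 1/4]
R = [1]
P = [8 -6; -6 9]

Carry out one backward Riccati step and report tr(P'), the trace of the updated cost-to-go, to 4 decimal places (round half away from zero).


26.9444

BᵀP = [-10.0000 12.0000]
S = R + BᵀPB = [1] + [17.0000] = [18.0000]
BᵀPA = [42.0000 28.0000]
K = S⁻¹·BᵀPA = [2.3333 1.5556]
A−BK = [-1.8333 -0.2222; -1.3333 -0.0556]
AᵀP(A−BK) = [19.0000 5.1667; 5.1667 2.6944]
P' = Q + AᵀP(A−BK) = [24.0000 6.1667; 6.1667 2.9444]
tr(P') = 26.9444


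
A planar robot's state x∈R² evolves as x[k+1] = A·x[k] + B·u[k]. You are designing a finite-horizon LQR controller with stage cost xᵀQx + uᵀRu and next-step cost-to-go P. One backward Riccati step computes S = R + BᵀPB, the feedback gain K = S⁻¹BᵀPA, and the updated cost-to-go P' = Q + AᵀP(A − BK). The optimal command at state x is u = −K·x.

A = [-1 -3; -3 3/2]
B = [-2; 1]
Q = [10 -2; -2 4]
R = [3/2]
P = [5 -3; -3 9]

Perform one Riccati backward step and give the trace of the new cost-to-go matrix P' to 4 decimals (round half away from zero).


61.1618

BᵀP = [-13.0000 15.0000]
S = R + BᵀPB = [3/2] + [41.0000] = [42.5000]
BᵀPA = [-32.0000 61.5000]
K = S⁻¹·BᵀPA = [-0.7529 1.4471]
A−BK = [-2.5059 -0.1059; -2.2471 0.0529]
AᵀP(A−BK) = [43.9059 -1.6941; -1.6941 3.2559]
P' = Q + AᵀP(A−BK) = [53.9059 -3.6941; -3.6941 7.2559]
tr(P') = 61.1618


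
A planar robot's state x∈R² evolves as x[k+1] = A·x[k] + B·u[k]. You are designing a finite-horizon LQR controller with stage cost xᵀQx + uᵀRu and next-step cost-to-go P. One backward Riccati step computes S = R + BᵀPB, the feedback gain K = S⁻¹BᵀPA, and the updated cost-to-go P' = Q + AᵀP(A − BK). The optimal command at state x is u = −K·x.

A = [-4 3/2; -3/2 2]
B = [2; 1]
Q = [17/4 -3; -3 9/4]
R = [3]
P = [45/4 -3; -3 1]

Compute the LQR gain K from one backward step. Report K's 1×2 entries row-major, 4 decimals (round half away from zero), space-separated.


BᵀP = [19.5000 -5.0000]
S = R + BᵀPB = [3] + [34.0000] = [37.0000]
BᵀPA = [-70.5000 19.2500]
K = S⁻¹·BᵀPA = [-1.9054 0.5203]
A−BK = [-0.1892 0.4595; 0.4054 1.4797]
AᵀP(A−BK) = [11.9189 -3.0709; -3.0709 1.2973]
P' = Q + AᵀP(A−BK) = [16.1689 -6.0709; -6.0709 3.5473]
tr(P') = 19.7162

-1.9054 0.5203


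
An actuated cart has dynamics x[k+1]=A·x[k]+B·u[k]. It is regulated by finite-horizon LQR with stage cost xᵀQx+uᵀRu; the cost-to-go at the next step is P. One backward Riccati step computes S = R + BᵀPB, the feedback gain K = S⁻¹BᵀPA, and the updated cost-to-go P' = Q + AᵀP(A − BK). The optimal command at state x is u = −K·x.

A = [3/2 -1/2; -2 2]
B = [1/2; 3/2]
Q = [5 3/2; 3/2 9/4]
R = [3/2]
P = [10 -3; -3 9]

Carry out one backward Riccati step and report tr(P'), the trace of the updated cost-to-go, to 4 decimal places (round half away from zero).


72.3196

BᵀP = [0.5000 12.0000]
S = R + BᵀPB = [3/2] + [18.2500] = [19.7500]
BᵀPA = [-23.2500 23.7500]
K = S⁻¹·BᵀPA = [-1.1772 1.2025]
A−BK = [2.0886 -1.1013; -0.2342 0.1962]
AᵀP(A−BK) = [49.1297 -27.5411; -27.5411 15.9399]
P' = Q + AᵀP(A−BK) = [54.1297 -26.0411; -26.0411 18.1899]
tr(P') = 72.3196


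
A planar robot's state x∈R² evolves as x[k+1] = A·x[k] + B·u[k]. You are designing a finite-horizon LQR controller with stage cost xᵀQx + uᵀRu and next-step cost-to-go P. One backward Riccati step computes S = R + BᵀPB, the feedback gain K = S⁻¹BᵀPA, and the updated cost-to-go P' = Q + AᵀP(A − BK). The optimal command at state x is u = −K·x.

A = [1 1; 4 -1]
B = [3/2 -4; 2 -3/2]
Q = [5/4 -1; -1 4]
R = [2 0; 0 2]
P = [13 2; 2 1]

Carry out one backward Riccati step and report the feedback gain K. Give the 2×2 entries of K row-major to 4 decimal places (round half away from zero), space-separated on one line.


0.9731 -0.2877 0.0244 -0.3162

BᵀP = [23.5000 5.0000; -55.0000 -9.5000]
S = R + BᵀPB = [2 0; 0 2] + [45.2500 -101.5000; -101.5000 234.2500] = [47.2500 -101.5000; -101.5000 236.2500]
BᵀPA = [43.5000 18.5000; -93.0000 -45.5000]
K = S⁻¹·BᵀPA = [0.9731 -0.2877; 0.0244 -0.3162]
A−BK = [-0.3620 0.1668; 2.0905 -0.8988]
AᵀP(A−BK) = [4.9415 -1.8912; -1.8912 0.9354]
P' = Q + AᵀP(A−BK) = [6.1915 -2.8912; -2.8912 4.9354]
tr(P') = 11.1270


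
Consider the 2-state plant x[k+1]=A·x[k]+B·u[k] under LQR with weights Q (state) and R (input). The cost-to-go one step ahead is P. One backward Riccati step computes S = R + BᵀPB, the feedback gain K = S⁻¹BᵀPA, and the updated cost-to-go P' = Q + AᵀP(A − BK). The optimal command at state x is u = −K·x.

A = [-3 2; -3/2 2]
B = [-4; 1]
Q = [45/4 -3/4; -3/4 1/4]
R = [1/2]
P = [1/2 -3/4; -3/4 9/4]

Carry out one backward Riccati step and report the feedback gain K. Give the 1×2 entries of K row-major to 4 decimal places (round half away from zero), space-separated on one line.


0.0224 0.2985

BᵀP = [-2.7500 5.2500]
S = R + BᵀPB = [1/2] + [16.2500] = [16.7500]
BᵀPA = [0.3750 5.0000]
K = S⁻¹·BᵀPA = [0.0224 0.2985]
A−BK = [-2.9104 3.1940; -1.5224 1.7015]
AᵀP(A−BK) = [2.8041 -3.1119; -3.1119 3.5075]
P' = Q + AᵀP(A−BK) = [14.0541 -3.8619; -3.8619 3.7575]
tr(P') = 17.8116


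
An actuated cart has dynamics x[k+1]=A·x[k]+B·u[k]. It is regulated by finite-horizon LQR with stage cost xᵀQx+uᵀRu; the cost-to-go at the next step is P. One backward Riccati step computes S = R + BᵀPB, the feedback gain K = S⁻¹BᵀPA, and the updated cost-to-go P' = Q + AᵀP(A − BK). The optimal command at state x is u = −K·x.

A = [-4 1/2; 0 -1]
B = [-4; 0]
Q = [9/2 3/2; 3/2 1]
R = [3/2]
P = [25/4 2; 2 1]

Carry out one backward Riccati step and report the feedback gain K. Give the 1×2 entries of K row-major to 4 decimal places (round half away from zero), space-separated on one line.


BᵀP = [-25.0000 -8.0000]
S = R + BᵀPB = [3/2] + [100.0000] = [101.5000]
BᵀPA = [100.0000 -4.5000]
K = S⁻¹·BᵀPA = [0.9852 -0.0443]
A−BK = [-0.0591 0.3227; 0.0000 -1.0000]
AᵀP(A−BK) = [1.4778 -0.0665; -0.0665 0.3630]
P' = Q + AᵀP(A−BK) = [5.9778 1.4335; 1.4335 1.3630]
tr(P') = 7.3408

0.9852 -0.0443


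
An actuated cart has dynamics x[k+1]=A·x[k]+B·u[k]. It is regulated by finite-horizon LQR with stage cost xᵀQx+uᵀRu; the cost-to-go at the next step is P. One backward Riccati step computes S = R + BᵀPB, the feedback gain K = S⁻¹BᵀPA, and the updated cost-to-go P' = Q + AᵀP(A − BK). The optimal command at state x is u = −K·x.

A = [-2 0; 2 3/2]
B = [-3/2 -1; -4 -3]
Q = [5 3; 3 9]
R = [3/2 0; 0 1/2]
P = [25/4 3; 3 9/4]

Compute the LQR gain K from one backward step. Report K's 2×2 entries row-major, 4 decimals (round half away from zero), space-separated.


0.2516 -0.0566 -0.1015 -0.2472

BᵀP = [-21.3750 -13.5000; -15.2500 -9.7500]
S = R + BᵀPB = [3/2 0; 0 1/2] + [86.0625 61.8750; 61.8750 44.5000] = [87.5625 61.8750; 61.8750 45.0000]
BᵀPA = [15.7500 -20.2500; 11.0000 -14.6250]
K = S⁻¹·BᵀPA = [0.2516 -0.0566; -0.1015 -0.2472]
A−BK = [-1.7241 -0.3321; 2.7019 0.5321]
AᵀP(A−BK) = [7.1539 1.3604; 1.3604 0.3014]
P' = Q + AᵀP(A−BK) = [12.1539 4.3604; 4.3604 9.3014]
tr(P') = 21.4553


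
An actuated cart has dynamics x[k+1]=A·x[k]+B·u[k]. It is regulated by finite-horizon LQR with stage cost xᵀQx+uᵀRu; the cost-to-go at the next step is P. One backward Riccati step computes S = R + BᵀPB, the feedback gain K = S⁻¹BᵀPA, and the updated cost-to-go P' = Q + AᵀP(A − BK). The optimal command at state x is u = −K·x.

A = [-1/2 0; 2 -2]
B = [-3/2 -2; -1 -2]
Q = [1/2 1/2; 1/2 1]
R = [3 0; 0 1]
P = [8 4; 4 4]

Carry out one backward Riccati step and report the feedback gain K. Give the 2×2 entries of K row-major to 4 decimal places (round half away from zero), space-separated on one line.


BᵀP = [-16.0000 -10.0000; -24.0000 -16.0000]
S = R + BᵀPB = [3 0; 0 1] + [34.0000 52.0000; 52.0000 80.0000] = [37.0000 52.0000; 52.0000 81.0000]
BᵀPA = [-12.0000 20.0000; -20.0000 32.0000]
K = S⁻¹·BᵀPA = [0.2321 -0.1502; -0.3959 0.4915]
A−BK = [-0.9437 0.7577; 1.4403 -1.1672]
AᵀP(A−BK) = [4.8669 -3.9727; -3.9727 3.2765]
P' = Q + AᵀP(A−BK) = [5.3669 -3.4727; -3.4727 4.2765]
tr(P') = 9.6433

0.2321 -0.1502 -0.3959 0.4915


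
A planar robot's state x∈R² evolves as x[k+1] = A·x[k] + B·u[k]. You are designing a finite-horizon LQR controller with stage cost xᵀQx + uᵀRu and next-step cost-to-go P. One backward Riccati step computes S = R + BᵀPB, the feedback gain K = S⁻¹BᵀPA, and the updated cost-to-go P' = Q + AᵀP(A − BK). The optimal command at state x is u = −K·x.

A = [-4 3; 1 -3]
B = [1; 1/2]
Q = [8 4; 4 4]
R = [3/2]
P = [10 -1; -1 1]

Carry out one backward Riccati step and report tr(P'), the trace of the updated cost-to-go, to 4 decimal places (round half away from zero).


BᵀP = [9.5000 -0.5000]
S = R + BᵀPB = [3/2] + [9.2500] = [10.7500]
BᵀPA = [-38.5000 30.0000]
K = S⁻¹·BᵀPA = [-3.5814 2.7907]
A−BK = [-0.4186 0.2093; 2.7907 -4.3953]
AᵀP(A−BK) = [31.1163 -30.5581; -30.5581 33.2791]
P' = Q + AᵀP(A−BK) = [39.1163 -26.5581; -26.5581 37.2791]
tr(P') = 76.3953

76.3953


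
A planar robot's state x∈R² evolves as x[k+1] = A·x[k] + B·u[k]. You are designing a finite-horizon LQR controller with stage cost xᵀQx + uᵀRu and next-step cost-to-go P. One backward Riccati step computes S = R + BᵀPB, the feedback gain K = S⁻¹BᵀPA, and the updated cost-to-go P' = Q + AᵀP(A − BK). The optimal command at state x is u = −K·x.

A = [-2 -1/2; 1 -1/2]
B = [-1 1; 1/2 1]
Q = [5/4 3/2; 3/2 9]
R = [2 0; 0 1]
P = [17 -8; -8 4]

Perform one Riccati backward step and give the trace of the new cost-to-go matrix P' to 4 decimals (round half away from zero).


16.3085

BᵀP = [-21.0000 10.0000; 9.0000 -4.0000]
S = R + BᵀPB = [2 0; 0 1] + [26.0000 -11.0000; -11.0000 5.0000] = [28.0000 -11.0000; -11.0000 6.0000]
BᵀPA = [52.0000 5.5000; -22.0000 -2.5000]
K = S⁻¹·BᵀPA = [1.4894 0.1170; -0.9362 -0.2021]
A−BK = [0.4255 -0.1809; 1.1915 -0.3564]
AᵀP(A−BK) = [5.9574 0.4681; 0.4681 0.1011]
P' = Q + AᵀP(A−BK) = [7.2074 1.9681; 1.9681 9.1011]
tr(P') = 16.3085


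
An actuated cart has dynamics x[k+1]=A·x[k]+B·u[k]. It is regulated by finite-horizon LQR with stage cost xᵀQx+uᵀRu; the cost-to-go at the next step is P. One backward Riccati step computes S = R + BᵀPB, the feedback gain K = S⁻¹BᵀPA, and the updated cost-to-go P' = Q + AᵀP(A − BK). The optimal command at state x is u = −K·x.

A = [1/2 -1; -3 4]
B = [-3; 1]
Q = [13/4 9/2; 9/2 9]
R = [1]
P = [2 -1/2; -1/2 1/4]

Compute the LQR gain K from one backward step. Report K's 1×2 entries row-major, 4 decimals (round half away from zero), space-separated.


BᵀP = [-6.5000 1.7500]
S = R + BᵀPB = [1] + [21.2500] = [22.2500]
BᵀPA = [-8.5000 13.5000]
K = S⁻¹·BᵀPA = [-0.3820 0.6067]
A−BK = [-0.6461 0.8202; -2.6180 3.3933]
AᵀP(A−BK) = [1.0028 -1.3427; -1.3427 1.8090]
P' = Q + AᵀP(A−BK) = [4.2528 3.1573; 3.1573 10.8090]
tr(P') = 15.0618

-0.3820 0.6067


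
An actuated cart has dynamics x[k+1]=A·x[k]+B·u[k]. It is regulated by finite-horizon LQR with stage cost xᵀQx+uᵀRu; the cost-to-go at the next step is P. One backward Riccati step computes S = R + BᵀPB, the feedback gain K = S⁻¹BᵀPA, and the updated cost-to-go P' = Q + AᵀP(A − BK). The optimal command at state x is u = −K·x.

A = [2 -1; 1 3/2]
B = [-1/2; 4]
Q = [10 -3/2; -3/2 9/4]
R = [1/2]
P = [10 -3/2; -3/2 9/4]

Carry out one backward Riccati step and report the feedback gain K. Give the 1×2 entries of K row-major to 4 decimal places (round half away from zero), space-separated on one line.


-0.2722 0.5694

BᵀP = [-11.0000 9.7500]
S = R + BᵀPB = [1/2] + [44.5000] = [45.0000]
BᵀPA = [-12.2500 25.6250]
K = S⁻¹·BᵀPA = [-0.2722 0.5694]
A−BK = [1.8639 -0.7153; 2.0889 -0.7778]
AᵀP(A−BK) = [32.9153 -12.6493; -12.6493 4.9705]
P' = Q + AᵀP(A−BK) = [42.9153 -14.1493; -14.1493 7.2205]
tr(P') = 50.1358


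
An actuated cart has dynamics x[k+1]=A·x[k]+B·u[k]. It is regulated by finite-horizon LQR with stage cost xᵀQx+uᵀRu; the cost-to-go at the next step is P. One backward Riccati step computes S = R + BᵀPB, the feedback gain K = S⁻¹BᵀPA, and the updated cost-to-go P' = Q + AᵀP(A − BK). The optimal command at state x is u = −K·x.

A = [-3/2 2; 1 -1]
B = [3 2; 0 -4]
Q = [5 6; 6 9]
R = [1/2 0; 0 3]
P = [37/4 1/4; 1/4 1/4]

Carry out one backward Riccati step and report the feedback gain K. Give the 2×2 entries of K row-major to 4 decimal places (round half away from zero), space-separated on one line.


BᵀP = [27.7500 0.7500; 17.5000 -0.5000]
S = R + BᵀPB = [1/2 0; 0 3] + [83.2500 52.5000; 52.5000 37.0000] = [83.7500 52.5000; 52.5000 40.0000]
BᵀPA = [-40.8750 54.7500; -26.7500 35.5000]
K = S⁻¹·BᵀPA = [-0.3884 0.5495; -0.1589 0.1663]
A−BK = [-0.0168 0.0189; 0.3642 -0.3347]
AᵀP(A−BK) = [0.1839 -0.2163; -0.2163 0.2621]
P' = Q + AᵀP(A−BK) = [5.1839 5.7837; 5.7837 9.2621]
tr(P') = 14.4461

-0.3884 0.5495 -0.1589 0.1663


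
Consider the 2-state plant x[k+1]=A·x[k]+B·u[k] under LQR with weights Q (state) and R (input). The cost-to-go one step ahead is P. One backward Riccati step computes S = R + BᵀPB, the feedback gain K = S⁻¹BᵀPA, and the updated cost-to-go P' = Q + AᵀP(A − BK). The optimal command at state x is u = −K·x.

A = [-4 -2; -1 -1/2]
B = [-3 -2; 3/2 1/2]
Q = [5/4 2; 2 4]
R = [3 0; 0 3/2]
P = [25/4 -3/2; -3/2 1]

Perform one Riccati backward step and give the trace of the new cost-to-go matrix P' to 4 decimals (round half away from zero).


11.7864

BᵀP = [-21.0000 6.0000; -13.2500 3.5000]
S = R + BᵀPB = [3 0; 0 3/2] + [72.0000 45.0000; 45.0000 28.2500] = [75.0000 45.0000; 45.0000 29.7500]
BᵀPA = [78.0000 39.0000; 49.5000 24.7500]
K = S⁻¹·BᵀPA = [0.4509 0.2255; 0.9818 0.4909]
A−BK = [-0.6836 -0.3418; -2.1673 -1.0836]
AᵀP(A−BK) = [5.2291 2.6145; 2.6145 1.3073]
P' = Q + AᵀP(A−BK) = [6.4791 4.6145; 4.6145 5.3073]
tr(P') = 11.7864


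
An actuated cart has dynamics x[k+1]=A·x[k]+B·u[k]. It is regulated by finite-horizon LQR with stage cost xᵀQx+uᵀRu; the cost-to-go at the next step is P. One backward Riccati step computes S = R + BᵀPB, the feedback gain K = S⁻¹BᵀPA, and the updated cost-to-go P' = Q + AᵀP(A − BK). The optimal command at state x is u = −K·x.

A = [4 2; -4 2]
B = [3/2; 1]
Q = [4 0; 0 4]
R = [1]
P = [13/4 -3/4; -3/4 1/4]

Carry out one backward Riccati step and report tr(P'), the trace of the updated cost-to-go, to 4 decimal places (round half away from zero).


BᵀP = [4.1250 -0.8750]
S = R + BᵀPB = [1] + [5.3125] = [6.3125]
BᵀPA = [20.0000 6.5000]
K = S⁻¹·BᵀPA = [3.1683 1.0297]
A−BK = [-0.7525 0.4554; -7.1683 0.9703]
AᵀP(A−BK) = [16.6337 3.4059; 3.4059 1.3069]
P' = Q + AᵀP(A−BK) = [20.6337 3.4059; 3.4059 5.3069]
tr(P') = 25.9406

25.9406


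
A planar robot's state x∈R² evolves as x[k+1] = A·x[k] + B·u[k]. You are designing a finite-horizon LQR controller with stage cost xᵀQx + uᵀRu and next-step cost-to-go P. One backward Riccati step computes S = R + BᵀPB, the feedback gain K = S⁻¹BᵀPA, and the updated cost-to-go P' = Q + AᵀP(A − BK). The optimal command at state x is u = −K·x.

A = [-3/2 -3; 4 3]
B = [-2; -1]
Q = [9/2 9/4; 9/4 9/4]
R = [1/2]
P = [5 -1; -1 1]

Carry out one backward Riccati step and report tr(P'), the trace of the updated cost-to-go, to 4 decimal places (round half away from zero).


49.0714

BᵀP = [-9.0000 1.0000]
S = R + BᵀPB = [1/2] + [17.0000] = [17.5000]
BᵀPA = [17.5000 30.0000]
K = S⁻¹·BᵀPA = [1.0000 1.7143]
A−BK = [0.5000 0.4286; 5.0000 4.7143]
AᵀP(A−BK) = [21.7500 21.0000; 21.0000 20.5714]
P' = Q + AᵀP(A−BK) = [26.2500 23.2500; 23.2500 22.8214]
tr(P') = 49.0714


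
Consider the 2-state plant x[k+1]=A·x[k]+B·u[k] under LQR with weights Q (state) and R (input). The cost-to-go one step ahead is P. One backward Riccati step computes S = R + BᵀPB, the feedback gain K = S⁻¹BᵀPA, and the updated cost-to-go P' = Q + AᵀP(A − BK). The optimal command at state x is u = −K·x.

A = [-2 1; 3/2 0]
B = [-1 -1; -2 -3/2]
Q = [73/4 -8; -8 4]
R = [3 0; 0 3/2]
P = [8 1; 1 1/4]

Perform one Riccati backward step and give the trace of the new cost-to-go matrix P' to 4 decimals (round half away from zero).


26.9059

BᵀP = [-10.0000 -1.5000; -9.5000 -1.3750]
S = R + BᵀPB = [3 0; 0 3/2] + [13.0000 12.2500; 12.2500 11.5625] = [16.0000 12.2500; 12.2500 13.0625]
BᵀPA = [17.7500 -10.0000; 16.9375 -9.5000]
K = S⁻¹·BᵀPA = [0.4136 -0.2418; 0.9088 -0.5005]
A−BK = [-0.6776 0.2577; 3.6903 -1.2344]
AᵀP(A−BK) = [3.8287 -1.7306; -1.7306 0.8271]
P' = Q + AᵀP(A−BK) = [22.0787 -9.7306; -9.7306 4.8271]
tr(P') = 26.9059


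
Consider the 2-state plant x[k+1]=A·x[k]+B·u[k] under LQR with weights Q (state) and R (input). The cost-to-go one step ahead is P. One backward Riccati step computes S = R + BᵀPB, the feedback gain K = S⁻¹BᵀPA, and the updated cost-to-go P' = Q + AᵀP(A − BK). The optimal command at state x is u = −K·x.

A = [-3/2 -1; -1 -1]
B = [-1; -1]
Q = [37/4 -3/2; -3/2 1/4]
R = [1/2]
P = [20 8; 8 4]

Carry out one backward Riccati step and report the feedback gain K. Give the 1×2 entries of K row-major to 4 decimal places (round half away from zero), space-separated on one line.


1.3333 0.9877

BᵀP = [-28.0000 -12.0000]
S = R + BᵀPB = [1/2] + [40.0000] = [40.5000]
BᵀPA = [54.0000 40.0000]
K = S⁻¹·BᵀPA = [1.3333 0.9877]
A−BK = [-0.1667 -0.0123; 0.3333 -0.0123]
AᵀP(A−BK) = [1.0000 0.6667; 0.6667 0.4938]
P' = Q + AᵀP(A−BK) = [10.2500 -0.8333; -0.8333 0.7438]
tr(P') = 10.9938


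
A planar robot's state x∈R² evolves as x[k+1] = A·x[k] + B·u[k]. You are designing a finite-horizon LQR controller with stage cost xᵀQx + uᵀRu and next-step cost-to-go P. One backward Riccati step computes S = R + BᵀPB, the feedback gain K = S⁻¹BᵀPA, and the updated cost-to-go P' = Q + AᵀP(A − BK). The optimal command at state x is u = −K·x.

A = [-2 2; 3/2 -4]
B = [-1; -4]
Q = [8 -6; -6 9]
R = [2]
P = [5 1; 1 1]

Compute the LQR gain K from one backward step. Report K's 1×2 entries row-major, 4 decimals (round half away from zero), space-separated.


BᵀP = [-9.0000 -5.0000]
S = R + BᵀPB = [2] + [29.0000] = [31.0000]
BᵀPA = [10.5000 2.0000]
K = S⁻¹·BᵀPA = [0.3387 0.0645]
A−BK = [-1.6613 2.0645; 2.8548 -3.7419]
AᵀP(A−BK) = [12.6935 -15.6774; -15.6774 19.8710]
P' = Q + AᵀP(A−BK) = [20.6935 -21.6774; -21.6774 28.8710]
tr(P') = 49.5645

0.3387 0.0645


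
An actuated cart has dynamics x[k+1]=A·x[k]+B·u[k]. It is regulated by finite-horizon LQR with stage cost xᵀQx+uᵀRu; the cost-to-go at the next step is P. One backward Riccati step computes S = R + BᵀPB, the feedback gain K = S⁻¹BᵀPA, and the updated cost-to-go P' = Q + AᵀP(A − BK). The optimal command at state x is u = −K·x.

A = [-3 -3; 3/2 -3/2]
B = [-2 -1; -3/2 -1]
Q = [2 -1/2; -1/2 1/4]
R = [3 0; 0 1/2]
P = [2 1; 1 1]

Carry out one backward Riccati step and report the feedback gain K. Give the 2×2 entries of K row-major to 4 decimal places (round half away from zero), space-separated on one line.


0.3166 0.4673 0.5729 1.4171

BᵀP = [-5.5000 -3.5000; -3.0000 -2.0000]
S = R + BᵀPB = [3 0; 0 1/2] + [16.2500 9.0000; 9.0000 5.0000] = [19.2500 9.0000; 9.0000 5.5000]
BᵀPA = [11.2500 21.7500; 6.0000 12.0000]
K = S⁻¹·BᵀPA = [0.3166 0.4673; 0.5729 1.4171]
A−BK = [-1.7940 -0.6482; 2.5477 0.6181]
AᵀP(A−BK) = [4.2513 1.9899; 1.9899 2.0804]
P' = Q + AᵀP(A−BK) = [6.2513 1.4899; 1.4899 2.3304]
tr(P') = 8.5817


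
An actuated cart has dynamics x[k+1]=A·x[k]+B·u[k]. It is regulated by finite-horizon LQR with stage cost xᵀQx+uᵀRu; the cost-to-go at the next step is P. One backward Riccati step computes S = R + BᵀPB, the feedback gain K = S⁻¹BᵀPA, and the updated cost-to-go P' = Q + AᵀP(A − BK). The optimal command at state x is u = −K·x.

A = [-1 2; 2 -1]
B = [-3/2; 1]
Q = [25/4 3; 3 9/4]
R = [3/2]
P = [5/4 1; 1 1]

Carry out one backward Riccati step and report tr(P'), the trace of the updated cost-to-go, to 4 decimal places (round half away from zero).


BᵀP = [-0.8750 -0.5000]
S = R + BᵀPB = [3/2] + [0.8125] = [2.3125]
BᵀPA = [-0.1250 -1.2500]
K = S⁻¹·BᵀPA = [-0.0541 -0.5405]
A−BK = [-1.0811 1.1892; 2.0541 -0.4595]
AᵀP(A−BK) = [1.2432 0.4324; 0.4324 1.3243]
P' = Q + AᵀP(A−BK) = [7.4932 3.4324; 3.4324 3.5743]
tr(P') = 11.0676

11.0676


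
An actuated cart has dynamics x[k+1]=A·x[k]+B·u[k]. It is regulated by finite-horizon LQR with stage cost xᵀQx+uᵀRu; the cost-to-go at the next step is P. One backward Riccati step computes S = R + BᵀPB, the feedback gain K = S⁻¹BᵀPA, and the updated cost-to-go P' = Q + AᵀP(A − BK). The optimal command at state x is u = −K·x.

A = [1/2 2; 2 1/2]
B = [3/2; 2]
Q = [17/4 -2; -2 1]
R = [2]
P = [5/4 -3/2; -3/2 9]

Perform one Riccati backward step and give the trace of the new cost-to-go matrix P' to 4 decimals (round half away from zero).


11.7313

BᵀP = [-1.1250 15.7500]
S = R + BᵀPB = [2] + [29.8125] = [31.8125]
BᵀPA = [30.9375 5.6250]
K = S⁻¹·BᵀPA = [0.9725 0.1768]
A−BK = [-0.9587 1.7348; 0.0550 0.1464]
AᵀP(A−BK) = [3.2259 -1.5953; -1.5953 3.2554]
P' = Q + AᵀP(A−BK) = [7.4759 -3.5953; -3.5953 4.2554]
tr(P') = 11.7313


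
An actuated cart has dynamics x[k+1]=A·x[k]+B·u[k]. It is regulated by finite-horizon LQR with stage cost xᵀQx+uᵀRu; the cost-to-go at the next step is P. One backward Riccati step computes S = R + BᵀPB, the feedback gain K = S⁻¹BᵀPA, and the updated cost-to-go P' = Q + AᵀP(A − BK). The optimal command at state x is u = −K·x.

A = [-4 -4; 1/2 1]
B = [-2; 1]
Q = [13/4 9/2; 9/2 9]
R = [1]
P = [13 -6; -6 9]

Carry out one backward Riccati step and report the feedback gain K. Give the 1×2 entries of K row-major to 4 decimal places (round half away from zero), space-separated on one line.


1.6105 1.7326

BᵀP = [-32.0000 21.0000]
S = R + BᵀPB = [1] + [85.0000] = [86.0000]
BᵀPA = [138.5000 149.0000]
K = S⁻¹·BᵀPA = [1.6105 1.7326]
A−BK = [-0.7791 -0.5349; -1.1105 -0.7326]
AᵀP(A−BK) = [11.2006 8.5407; 8.5407 6.8488]
P' = Q + AᵀP(A−BK) = [14.4506 13.0407; 13.0407 15.8488]
tr(P') = 30.2994


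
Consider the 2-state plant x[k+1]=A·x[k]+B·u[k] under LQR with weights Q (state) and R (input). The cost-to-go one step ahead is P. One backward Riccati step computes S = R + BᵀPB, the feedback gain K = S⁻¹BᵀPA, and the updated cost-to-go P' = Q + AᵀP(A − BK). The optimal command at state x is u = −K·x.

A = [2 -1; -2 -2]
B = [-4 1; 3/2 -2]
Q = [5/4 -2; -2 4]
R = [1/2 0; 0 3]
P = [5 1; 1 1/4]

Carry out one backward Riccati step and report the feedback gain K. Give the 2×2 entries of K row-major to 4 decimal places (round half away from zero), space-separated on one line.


BᵀP = [-18.5000 -3.6250; 3.0000 0.5000]
S = R + BᵀPB = [1/2 0; 0 3] + [68.5625 -11.2500; -11.2500 2.0000] = [69.0625 -11.2500; -11.2500 5.0000]
BᵀPA = [-29.7500 25.7500; 5.0000 -4.0000]
K = S⁻¹·BᵀPA = [-0.4229 0.3829; 0.0486 0.0614]
A−BK = [0.2600 0.4700; -1.2686 -2.4514]
AᵀP(A−BK) = [0.1771 0.0829; 0.0829 0.3871]
P' = Q + AᵀP(A−BK) = [1.4271 -1.9171; -1.9171 4.3871]
tr(P') = 5.8143

-0.4229 0.3829 0.0486 0.0614


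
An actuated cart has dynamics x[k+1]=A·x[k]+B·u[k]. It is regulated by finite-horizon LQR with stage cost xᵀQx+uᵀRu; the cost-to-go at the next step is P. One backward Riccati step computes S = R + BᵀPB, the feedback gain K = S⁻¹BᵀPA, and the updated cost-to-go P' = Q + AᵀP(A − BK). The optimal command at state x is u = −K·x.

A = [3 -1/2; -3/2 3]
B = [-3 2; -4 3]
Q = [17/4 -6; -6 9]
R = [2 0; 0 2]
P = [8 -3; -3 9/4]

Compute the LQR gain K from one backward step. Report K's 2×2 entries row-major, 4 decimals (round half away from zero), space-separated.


-1.5319 0.6766 -0.9255 0.8213

BᵀP = [-12.0000 0.0000; 7.0000 0.7500]
S = R + BᵀPB = [2 0; 0 2] + [36.0000 -24.0000; -24.0000 16.2500] = [38.0000 -24.0000; -24.0000 18.2500]
BᵀPA = [-36.0000 6.0000; 19.8750 -1.2500]
K = S⁻¹·BᵀPA = [-1.5319 0.6766; -0.9255 0.8213]
A−BK = [0.2553 -0.1128; -4.8511 3.2426]
AᵀP(A−BK) = [67.3085 -43.3404; -43.3404 28.2170]
P' = Q + AᵀP(A−BK) = [71.5585 -49.3404; -49.3404 37.2170]
tr(P') = 108.7755


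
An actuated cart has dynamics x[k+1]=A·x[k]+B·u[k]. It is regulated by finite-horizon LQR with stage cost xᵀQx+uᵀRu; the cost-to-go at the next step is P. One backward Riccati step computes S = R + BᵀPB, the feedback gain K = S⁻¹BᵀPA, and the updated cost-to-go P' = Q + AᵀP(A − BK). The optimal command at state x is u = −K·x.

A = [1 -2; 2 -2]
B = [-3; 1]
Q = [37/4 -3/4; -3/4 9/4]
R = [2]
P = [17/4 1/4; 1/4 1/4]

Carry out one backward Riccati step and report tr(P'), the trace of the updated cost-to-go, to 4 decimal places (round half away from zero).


BᵀP = [-12.5000 -0.5000]
S = R + BᵀPB = [2] + [37.0000] = [39.0000]
BᵀPA = [-13.5000 26.0000]
K = S⁻¹·BᵀPA = [-0.3462 0.6667]
A−BK = [-0.0385 0.0000; 2.3462 -2.6667]
AᵀP(A−BK) = [1.5769 -2.0000; -2.0000 2.6667]
P' = Q + AᵀP(A−BK) = [10.8269 -2.7500; -2.7500 4.9167]
tr(P') = 15.7436

15.7436


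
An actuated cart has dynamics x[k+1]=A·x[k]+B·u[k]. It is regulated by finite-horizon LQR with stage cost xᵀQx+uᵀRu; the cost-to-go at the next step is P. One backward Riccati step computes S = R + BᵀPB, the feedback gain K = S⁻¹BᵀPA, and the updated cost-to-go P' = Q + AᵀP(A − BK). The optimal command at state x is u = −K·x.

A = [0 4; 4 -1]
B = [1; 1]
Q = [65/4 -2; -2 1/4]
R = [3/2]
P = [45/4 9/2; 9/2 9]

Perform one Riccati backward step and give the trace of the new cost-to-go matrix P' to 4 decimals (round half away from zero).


138.9878

BᵀP = [15.7500 13.5000]
S = R + BᵀPB = [3/2] + [29.2500] = [30.7500]
BᵀPA = [54.0000 49.5000]
K = S⁻¹·BᵀPA = [1.7561 1.6098]
A−BK = [-1.7561 2.3902; 2.2439 -2.6098]
AᵀP(A−BK) = [49.1707 -50.9268; -50.9268 73.3171]
P' = Q + AᵀP(A−BK) = [65.4207 -52.9268; -52.9268 73.5671]
tr(P') = 138.9878


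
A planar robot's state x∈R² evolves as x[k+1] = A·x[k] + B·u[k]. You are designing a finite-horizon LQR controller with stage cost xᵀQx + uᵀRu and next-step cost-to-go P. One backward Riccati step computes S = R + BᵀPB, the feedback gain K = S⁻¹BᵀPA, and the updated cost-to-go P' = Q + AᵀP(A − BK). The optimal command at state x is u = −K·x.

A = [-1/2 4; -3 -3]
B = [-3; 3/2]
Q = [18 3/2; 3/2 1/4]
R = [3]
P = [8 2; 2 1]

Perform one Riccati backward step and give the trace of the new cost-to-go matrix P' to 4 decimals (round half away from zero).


BᵀP = [-21.0000 -4.5000]
S = R + BᵀPB = [3] + [56.2500] = [59.2500]
BᵀPA = [24.0000 -70.5000]
K = S⁻¹·BᵀPA = [0.4051 -1.1899]
A−BK = [0.7152 0.4304; -3.6076 -1.2152]
AᵀP(A−BK) = [7.2785 0.5570; 0.5570 5.1139]
P' = Q + AᵀP(A−BK) = [25.2785 2.0570; 2.0570 5.3639]
tr(P') = 30.6424

30.6424


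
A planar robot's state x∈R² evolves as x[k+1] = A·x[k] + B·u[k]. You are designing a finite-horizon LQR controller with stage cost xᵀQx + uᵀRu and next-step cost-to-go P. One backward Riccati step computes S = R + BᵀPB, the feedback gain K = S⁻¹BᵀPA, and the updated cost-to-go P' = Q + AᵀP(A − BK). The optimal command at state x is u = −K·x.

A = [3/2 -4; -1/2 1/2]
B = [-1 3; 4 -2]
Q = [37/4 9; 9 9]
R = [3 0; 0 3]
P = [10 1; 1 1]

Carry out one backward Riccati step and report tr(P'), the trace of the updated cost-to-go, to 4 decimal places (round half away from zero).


BᵀP = [-6.0000 3.0000; 28.0000 1.0000]
S = R + BᵀPB = [3 0; 0 3] + [18.0000 -24.0000; -24.0000 82.0000] = [21.0000 -24.0000; -24.0000 85.0000]
BᵀPA = [-10.5000 25.5000; 41.5000 -111.5000]
K = S⁻¹·BᵀPA = [0.0856 -0.4206; 0.5124 -1.4305]
A−BK = [0.0484 -0.1290; 0.1824 -0.6787]
AᵀP(A−BK) = [0.8840 -2.5496; -2.5496 7.4721]
P' = Q + AᵀP(A−BK) = [10.1340 6.4504; 6.4504 16.4721]
tr(P') = 26.6061

26.6061


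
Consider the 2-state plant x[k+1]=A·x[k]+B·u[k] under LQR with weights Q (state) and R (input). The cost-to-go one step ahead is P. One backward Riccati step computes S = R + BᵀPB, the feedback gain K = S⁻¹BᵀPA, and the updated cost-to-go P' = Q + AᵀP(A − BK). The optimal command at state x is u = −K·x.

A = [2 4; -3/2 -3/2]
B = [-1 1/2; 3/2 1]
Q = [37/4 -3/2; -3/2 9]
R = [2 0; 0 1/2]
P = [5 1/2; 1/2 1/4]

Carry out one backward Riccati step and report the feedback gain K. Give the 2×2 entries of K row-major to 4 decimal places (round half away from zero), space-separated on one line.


-0.8885 -1.6563 1.3003 3.0093

BᵀP = [-4.2500 -0.1250; 3.0000 0.5000]
S = R + BᵀPB = [2 0; 0 1/2] + [4.0625 -2.2500; -2.2500 2.0000] = [6.0625 -2.2500; -2.2500 2.5000]
BᵀPA = [-8.3125 -16.8125; 5.2500 11.2500]
K = S⁻¹·BᵀPA = [-0.8885 -1.6563; 1.3003 3.0093]
A−BK = [0.4613 0.8390; -1.4675 -2.0248]
AᵀP(A−BK) = [3.3498 6.4954; 6.4954 12.8607]
P' = Q + AᵀP(A−BK) = [12.5998 4.9954; 4.9954 21.8607]
tr(P') = 34.4605


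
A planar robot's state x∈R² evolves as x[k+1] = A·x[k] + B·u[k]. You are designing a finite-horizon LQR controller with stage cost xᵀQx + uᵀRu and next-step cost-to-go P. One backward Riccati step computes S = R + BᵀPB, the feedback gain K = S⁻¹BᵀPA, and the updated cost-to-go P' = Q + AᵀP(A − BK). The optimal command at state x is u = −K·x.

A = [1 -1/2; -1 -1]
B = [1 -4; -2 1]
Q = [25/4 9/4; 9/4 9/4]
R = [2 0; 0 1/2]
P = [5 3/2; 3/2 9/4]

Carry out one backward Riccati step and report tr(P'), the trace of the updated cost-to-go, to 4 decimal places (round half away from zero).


BᵀP = [2.0000 -3.0000; -18.5000 -3.7500]
S = R + BᵀPB = [2 0; 0 1/2] + [8.0000 -11.0000; -11.0000 70.2500] = [10.0000 -11.0000; -11.0000 70.7500]
BᵀPA = [5.0000 2.0000; -14.7500 13.0000]
K = S⁻¹·BᵀPA = [0.3265 0.4851; -0.1577 0.2592]
A−BK = [0.0426 0.0516; -0.1893 -0.2890]
AᵀP(A−BK) = [0.2911 0.3973; 0.3973 0.6607]
P' = Q + AᵀP(A−BK) = [6.5411 2.6473; 2.6473 2.9107]
tr(P') = 9.4518

9.4518


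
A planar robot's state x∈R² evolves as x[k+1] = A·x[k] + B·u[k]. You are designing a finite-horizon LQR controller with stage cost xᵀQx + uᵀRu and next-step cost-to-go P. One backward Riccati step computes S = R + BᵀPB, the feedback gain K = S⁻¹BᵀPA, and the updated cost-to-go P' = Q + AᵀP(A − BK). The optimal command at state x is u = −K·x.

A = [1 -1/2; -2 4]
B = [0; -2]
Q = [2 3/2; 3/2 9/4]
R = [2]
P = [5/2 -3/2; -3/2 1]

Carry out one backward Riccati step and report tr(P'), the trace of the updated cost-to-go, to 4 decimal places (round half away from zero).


16.1667

BᵀP = [3.0000 -2.0000]
S = R + BᵀPB = [2] + [4.0000] = [6.0000]
BᵀPA = [7.0000 -9.5000]
K = S⁻¹·BᵀPA = [1.1667 -1.5833]
A−BK = [1.0000 -0.5000; 0.3333 0.8333]
AᵀP(A−BK) = [4.3333 -5.6667; -5.6667 7.5833]
P' = Q + AᵀP(A−BK) = [6.3333 -4.1667; -4.1667 9.8333]
tr(P') = 16.1667


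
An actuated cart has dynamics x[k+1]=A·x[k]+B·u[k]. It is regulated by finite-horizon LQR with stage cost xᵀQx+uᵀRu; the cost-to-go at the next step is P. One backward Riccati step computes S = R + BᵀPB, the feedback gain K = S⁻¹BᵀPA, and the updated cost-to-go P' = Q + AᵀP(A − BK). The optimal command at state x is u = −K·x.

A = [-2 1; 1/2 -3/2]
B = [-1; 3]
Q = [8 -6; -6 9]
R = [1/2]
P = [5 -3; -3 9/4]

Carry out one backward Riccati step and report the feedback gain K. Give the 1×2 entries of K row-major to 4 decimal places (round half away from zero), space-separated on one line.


BᵀP = [-14.0000 9.7500]
S = R + BᵀPB = [1/2] + [43.2500] = [43.7500]
BᵀPA = [32.8750 -28.6250]
K = S⁻¹·BᵀPA = [0.7514 -0.6543]
A−BK = [-1.2486 0.3457; -1.7543 0.4629]
AᵀP(A−BK) = [1.8593 -0.6779; -0.6779 0.3336]
P' = Q + AᵀP(A−BK) = [9.8593 -6.6779; -6.6779 9.3336]
tr(P') = 19.1929

0.7514 -0.6543
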